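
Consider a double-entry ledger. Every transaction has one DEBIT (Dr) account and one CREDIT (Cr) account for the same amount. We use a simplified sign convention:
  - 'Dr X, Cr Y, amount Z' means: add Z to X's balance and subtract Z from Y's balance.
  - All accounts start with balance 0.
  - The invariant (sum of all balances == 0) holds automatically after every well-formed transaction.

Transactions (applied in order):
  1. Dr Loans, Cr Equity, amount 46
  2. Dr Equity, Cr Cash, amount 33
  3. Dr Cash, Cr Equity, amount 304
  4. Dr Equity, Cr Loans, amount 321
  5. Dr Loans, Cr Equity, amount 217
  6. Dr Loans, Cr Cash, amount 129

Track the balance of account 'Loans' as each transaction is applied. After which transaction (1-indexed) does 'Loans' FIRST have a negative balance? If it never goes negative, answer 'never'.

After txn 1: Loans=46
After txn 2: Loans=46
After txn 3: Loans=46
After txn 4: Loans=-275

Answer: 4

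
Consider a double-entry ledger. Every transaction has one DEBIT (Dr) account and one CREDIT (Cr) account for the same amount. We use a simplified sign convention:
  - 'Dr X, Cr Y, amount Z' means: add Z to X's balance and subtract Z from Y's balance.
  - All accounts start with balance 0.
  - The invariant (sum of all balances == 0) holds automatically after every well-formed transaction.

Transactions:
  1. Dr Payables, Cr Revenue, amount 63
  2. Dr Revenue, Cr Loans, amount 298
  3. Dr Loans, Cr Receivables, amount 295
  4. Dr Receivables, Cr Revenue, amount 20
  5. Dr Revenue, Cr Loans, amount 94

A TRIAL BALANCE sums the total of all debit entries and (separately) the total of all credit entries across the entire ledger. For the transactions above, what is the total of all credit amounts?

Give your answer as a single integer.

Answer: 770

Derivation:
Txn 1: credit+=63
Txn 2: credit+=298
Txn 3: credit+=295
Txn 4: credit+=20
Txn 5: credit+=94
Total credits = 770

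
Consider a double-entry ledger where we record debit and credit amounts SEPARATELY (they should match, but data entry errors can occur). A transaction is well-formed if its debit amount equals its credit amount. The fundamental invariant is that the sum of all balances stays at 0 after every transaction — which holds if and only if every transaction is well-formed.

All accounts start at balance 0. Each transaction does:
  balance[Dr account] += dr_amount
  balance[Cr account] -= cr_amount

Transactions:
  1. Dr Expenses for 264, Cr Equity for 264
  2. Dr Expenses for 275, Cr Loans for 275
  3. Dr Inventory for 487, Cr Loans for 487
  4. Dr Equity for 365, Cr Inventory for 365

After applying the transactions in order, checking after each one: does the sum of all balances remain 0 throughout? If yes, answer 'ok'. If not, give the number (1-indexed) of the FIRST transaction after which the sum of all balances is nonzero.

Answer: ok

Derivation:
After txn 1: dr=264 cr=264 sum_balances=0
After txn 2: dr=275 cr=275 sum_balances=0
After txn 3: dr=487 cr=487 sum_balances=0
After txn 4: dr=365 cr=365 sum_balances=0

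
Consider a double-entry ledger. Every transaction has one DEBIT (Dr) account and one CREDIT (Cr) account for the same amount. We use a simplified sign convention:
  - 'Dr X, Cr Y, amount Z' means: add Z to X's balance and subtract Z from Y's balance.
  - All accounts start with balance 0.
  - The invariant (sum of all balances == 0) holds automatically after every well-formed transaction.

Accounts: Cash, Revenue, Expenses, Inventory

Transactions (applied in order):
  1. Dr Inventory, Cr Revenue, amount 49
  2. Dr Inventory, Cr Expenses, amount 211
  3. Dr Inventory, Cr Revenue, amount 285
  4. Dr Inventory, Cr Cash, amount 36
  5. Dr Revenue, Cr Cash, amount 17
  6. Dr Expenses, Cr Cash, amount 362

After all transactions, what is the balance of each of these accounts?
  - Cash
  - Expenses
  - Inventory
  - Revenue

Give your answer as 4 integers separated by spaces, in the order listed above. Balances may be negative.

Answer: -415 151 581 -317

Derivation:
After txn 1 (Dr Inventory, Cr Revenue, amount 49): Inventory=49 Revenue=-49
After txn 2 (Dr Inventory, Cr Expenses, amount 211): Expenses=-211 Inventory=260 Revenue=-49
After txn 3 (Dr Inventory, Cr Revenue, amount 285): Expenses=-211 Inventory=545 Revenue=-334
After txn 4 (Dr Inventory, Cr Cash, amount 36): Cash=-36 Expenses=-211 Inventory=581 Revenue=-334
After txn 5 (Dr Revenue, Cr Cash, amount 17): Cash=-53 Expenses=-211 Inventory=581 Revenue=-317
After txn 6 (Dr Expenses, Cr Cash, amount 362): Cash=-415 Expenses=151 Inventory=581 Revenue=-317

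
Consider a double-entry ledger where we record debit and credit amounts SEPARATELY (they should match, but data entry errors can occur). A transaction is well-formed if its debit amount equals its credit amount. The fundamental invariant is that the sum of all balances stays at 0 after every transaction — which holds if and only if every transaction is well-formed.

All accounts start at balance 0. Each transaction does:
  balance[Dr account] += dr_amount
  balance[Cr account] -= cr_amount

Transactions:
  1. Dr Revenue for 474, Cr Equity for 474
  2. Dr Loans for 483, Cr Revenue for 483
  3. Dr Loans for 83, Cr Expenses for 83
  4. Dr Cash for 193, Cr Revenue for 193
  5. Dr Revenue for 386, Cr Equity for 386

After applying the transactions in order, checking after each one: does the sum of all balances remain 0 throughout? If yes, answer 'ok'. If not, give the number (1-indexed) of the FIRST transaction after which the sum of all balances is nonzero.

Answer: ok

Derivation:
After txn 1: dr=474 cr=474 sum_balances=0
After txn 2: dr=483 cr=483 sum_balances=0
After txn 3: dr=83 cr=83 sum_balances=0
After txn 4: dr=193 cr=193 sum_balances=0
After txn 5: dr=386 cr=386 sum_balances=0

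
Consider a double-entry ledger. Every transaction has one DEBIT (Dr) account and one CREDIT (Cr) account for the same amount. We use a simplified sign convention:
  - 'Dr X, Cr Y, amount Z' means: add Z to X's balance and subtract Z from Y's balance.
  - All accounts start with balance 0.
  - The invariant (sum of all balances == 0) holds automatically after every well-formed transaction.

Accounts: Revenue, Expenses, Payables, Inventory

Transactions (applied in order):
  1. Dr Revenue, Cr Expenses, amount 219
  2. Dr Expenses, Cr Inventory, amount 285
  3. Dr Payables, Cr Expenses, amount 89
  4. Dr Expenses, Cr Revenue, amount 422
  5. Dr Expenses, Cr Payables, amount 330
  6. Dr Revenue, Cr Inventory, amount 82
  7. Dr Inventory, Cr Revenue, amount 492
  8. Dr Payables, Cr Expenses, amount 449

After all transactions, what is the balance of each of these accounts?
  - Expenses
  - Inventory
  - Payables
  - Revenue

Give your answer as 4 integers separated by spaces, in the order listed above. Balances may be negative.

Answer: 280 125 208 -613

Derivation:
After txn 1 (Dr Revenue, Cr Expenses, amount 219): Expenses=-219 Revenue=219
After txn 2 (Dr Expenses, Cr Inventory, amount 285): Expenses=66 Inventory=-285 Revenue=219
After txn 3 (Dr Payables, Cr Expenses, amount 89): Expenses=-23 Inventory=-285 Payables=89 Revenue=219
After txn 4 (Dr Expenses, Cr Revenue, amount 422): Expenses=399 Inventory=-285 Payables=89 Revenue=-203
After txn 5 (Dr Expenses, Cr Payables, amount 330): Expenses=729 Inventory=-285 Payables=-241 Revenue=-203
After txn 6 (Dr Revenue, Cr Inventory, amount 82): Expenses=729 Inventory=-367 Payables=-241 Revenue=-121
After txn 7 (Dr Inventory, Cr Revenue, amount 492): Expenses=729 Inventory=125 Payables=-241 Revenue=-613
After txn 8 (Dr Payables, Cr Expenses, amount 449): Expenses=280 Inventory=125 Payables=208 Revenue=-613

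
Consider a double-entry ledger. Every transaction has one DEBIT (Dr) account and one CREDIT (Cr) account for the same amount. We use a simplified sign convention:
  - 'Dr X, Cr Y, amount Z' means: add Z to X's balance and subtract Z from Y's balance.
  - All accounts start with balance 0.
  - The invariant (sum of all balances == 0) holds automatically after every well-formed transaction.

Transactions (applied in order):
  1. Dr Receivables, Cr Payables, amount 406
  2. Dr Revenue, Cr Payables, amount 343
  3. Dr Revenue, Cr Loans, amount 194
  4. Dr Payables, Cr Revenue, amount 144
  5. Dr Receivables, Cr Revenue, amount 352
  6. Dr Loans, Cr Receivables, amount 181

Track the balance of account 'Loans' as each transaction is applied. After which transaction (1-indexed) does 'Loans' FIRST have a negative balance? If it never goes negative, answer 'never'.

After txn 1: Loans=0
After txn 2: Loans=0
After txn 3: Loans=-194

Answer: 3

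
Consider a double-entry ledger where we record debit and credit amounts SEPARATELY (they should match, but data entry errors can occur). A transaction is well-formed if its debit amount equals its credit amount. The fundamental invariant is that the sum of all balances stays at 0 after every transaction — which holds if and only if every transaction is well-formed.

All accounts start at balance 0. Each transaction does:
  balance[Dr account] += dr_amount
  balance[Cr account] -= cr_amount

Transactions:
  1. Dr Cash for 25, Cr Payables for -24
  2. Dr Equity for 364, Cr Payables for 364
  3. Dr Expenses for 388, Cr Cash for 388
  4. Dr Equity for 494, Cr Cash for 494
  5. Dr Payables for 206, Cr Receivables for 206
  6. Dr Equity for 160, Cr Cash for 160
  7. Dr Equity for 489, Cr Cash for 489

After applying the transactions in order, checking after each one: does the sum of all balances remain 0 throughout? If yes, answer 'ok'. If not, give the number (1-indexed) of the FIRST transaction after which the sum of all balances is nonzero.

Answer: 1

Derivation:
After txn 1: dr=25 cr=-24 sum_balances=49
After txn 2: dr=364 cr=364 sum_balances=49
After txn 3: dr=388 cr=388 sum_balances=49
After txn 4: dr=494 cr=494 sum_balances=49
After txn 5: dr=206 cr=206 sum_balances=49
After txn 6: dr=160 cr=160 sum_balances=49
After txn 7: dr=489 cr=489 sum_balances=49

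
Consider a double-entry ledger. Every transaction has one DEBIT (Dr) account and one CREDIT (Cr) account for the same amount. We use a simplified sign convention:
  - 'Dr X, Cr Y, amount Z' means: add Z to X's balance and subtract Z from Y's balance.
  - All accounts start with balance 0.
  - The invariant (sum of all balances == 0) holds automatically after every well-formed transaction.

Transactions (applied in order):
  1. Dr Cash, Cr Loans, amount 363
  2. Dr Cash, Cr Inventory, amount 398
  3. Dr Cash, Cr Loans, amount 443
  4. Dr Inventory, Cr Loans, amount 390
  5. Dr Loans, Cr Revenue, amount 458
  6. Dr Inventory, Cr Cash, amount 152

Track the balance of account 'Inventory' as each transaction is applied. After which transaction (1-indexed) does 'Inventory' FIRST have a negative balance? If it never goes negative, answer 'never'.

Answer: 2

Derivation:
After txn 1: Inventory=0
After txn 2: Inventory=-398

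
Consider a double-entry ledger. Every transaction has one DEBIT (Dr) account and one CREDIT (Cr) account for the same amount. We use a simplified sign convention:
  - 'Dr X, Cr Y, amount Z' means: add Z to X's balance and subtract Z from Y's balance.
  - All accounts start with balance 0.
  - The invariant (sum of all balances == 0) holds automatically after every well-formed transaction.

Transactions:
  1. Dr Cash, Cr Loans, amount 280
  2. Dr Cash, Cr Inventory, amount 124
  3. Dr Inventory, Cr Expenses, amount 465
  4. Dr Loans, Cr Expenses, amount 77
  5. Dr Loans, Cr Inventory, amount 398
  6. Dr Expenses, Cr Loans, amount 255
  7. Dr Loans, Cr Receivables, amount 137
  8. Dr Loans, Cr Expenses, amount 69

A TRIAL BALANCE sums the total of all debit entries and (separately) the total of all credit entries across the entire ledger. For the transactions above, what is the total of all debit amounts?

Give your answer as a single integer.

Txn 1: debit+=280
Txn 2: debit+=124
Txn 3: debit+=465
Txn 4: debit+=77
Txn 5: debit+=398
Txn 6: debit+=255
Txn 7: debit+=137
Txn 8: debit+=69
Total debits = 1805

Answer: 1805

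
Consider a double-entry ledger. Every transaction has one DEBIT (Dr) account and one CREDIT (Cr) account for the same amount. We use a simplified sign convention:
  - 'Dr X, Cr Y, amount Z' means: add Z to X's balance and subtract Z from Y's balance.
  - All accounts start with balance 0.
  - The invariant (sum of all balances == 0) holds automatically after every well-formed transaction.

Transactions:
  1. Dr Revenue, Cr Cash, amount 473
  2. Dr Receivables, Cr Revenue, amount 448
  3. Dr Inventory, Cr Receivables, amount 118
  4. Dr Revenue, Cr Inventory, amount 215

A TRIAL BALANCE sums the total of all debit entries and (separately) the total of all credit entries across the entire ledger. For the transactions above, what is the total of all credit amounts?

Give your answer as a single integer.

Txn 1: credit+=473
Txn 2: credit+=448
Txn 3: credit+=118
Txn 4: credit+=215
Total credits = 1254

Answer: 1254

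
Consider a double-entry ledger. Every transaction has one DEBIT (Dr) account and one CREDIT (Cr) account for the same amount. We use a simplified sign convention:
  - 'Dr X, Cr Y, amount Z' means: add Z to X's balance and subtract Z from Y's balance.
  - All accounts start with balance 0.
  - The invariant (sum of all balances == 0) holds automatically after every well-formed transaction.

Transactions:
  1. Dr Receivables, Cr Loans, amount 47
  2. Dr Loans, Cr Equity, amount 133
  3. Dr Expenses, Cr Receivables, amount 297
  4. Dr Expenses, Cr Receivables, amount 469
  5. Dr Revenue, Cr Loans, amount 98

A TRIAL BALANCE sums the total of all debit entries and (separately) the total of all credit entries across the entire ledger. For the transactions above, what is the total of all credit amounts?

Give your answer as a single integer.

Txn 1: credit+=47
Txn 2: credit+=133
Txn 3: credit+=297
Txn 4: credit+=469
Txn 5: credit+=98
Total credits = 1044

Answer: 1044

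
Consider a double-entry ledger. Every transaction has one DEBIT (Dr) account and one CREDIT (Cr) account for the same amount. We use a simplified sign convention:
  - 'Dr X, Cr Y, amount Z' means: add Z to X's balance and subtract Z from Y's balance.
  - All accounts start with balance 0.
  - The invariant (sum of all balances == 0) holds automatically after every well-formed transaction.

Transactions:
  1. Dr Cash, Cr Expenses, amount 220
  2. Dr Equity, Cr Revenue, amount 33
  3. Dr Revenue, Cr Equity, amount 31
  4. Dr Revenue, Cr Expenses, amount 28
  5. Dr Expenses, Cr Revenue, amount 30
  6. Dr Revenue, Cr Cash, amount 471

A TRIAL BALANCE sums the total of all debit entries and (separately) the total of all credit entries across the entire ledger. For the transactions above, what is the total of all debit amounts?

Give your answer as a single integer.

Answer: 813

Derivation:
Txn 1: debit+=220
Txn 2: debit+=33
Txn 3: debit+=31
Txn 4: debit+=28
Txn 5: debit+=30
Txn 6: debit+=471
Total debits = 813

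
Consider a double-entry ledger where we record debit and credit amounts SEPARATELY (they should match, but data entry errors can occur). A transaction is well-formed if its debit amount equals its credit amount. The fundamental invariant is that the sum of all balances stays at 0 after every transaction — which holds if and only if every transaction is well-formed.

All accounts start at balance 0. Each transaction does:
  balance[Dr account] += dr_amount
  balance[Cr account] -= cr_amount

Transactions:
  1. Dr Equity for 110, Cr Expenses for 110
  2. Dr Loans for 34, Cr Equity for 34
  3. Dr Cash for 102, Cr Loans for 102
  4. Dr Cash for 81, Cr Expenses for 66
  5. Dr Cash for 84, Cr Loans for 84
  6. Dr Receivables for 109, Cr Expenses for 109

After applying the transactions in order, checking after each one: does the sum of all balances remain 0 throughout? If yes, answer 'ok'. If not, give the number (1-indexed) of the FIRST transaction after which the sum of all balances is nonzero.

Answer: 4

Derivation:
After txn 1: dr=110 cr=110 sum_balances=0
After txn 2: dr=34 cr=34 sum_balances=0
After txn 3: dr=102 cr=102 sum_balances=0
After txn 4: dr=81 cr=66 sum_balances=15
After txn 5: dr=84 cr=84 sum_balances=15
After txn 6: dr=109 cr=109 sum_balances=15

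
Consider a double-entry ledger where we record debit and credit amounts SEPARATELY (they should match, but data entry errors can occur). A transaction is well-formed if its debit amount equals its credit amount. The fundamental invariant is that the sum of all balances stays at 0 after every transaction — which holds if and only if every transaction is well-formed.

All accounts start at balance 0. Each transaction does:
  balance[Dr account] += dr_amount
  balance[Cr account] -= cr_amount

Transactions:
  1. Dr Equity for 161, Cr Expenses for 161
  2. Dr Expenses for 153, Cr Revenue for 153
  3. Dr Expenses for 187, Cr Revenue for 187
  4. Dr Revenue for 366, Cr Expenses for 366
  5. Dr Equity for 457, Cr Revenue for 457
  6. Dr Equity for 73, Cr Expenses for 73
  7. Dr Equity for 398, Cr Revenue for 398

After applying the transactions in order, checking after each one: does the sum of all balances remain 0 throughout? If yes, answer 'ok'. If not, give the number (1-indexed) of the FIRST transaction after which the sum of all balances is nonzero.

After txn 1: dr=161 cr=161 sum_balances=0
After txn 2: dr=153 cr=153 sum_balances=0
After txn 3: dr=187 cr=187 sum_balances=0
After txn 4: dr=366 cr=366 sum_balances=0
After txn 5: dr=457 cr=457 sum_balances=0
After txn 6: dr=73 cr=73 sum_balances=0
After txn 7: dr=398 cr=398 sum_balances=0

Answer: ok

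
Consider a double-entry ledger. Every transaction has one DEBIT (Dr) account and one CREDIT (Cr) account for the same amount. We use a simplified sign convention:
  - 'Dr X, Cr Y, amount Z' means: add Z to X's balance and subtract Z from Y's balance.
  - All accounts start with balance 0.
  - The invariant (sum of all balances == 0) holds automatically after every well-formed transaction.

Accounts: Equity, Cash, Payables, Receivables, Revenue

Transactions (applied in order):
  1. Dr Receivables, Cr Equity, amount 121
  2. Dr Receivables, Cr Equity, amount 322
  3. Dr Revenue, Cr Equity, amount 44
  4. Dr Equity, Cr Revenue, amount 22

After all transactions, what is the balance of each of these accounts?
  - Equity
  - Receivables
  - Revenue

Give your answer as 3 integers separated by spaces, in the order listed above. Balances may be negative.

Answer: -465 443 22

Derivation:
After txn 1 (Dr Receivables, Cr Equity, amount 121): Equity=-121 Receivables=121
After txn 2 (Dr Receivables, Cr Equity, amount 322): Equity=-443 Receivables=443
After txn 3 (Dr Revenue, Cr Equity, amount 44): Equity=-487 Receivables=443 Revenue=44
After txn 4 (Dr Equity, Cr Revenue, amount 22): Equity=-465 Receivables=443 Revenue=22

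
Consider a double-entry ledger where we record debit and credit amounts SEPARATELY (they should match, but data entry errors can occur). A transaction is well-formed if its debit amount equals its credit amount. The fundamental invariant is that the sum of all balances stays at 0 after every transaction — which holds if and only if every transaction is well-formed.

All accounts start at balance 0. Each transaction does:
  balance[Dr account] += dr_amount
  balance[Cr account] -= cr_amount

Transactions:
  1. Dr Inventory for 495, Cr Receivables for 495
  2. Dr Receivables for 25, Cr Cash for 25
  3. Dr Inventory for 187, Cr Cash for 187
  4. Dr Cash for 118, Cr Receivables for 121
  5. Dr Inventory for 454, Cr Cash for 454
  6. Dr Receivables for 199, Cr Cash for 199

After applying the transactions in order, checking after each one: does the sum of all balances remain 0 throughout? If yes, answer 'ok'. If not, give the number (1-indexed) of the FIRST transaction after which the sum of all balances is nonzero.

After txn 1: dr=495 cr=495 sum_balances=0
After txn 2: dr=25 cr=25 sum_balances=0
After txn 3: dr=187 cr=187 sum_balances=0
After txn 4: dr=118 cr=121 sum_balances=-3
After txn 5: dr=454 cr=454 sum_balances=-3
After txn 6: dr=199 cr=199 sum_balances=-3

Answer: 4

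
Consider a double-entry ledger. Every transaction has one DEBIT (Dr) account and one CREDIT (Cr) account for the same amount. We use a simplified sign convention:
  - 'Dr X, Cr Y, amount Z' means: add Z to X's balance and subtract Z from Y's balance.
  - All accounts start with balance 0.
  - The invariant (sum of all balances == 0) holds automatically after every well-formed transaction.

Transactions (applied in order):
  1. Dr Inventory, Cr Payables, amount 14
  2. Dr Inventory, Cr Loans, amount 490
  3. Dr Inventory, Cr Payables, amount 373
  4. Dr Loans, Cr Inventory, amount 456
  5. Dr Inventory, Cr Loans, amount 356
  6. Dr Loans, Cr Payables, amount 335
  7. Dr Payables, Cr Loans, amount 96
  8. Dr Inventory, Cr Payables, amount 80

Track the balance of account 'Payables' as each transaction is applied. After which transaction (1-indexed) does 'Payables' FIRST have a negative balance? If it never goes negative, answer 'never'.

Answer: 1

Derivation:
After txn 1: Payables=-14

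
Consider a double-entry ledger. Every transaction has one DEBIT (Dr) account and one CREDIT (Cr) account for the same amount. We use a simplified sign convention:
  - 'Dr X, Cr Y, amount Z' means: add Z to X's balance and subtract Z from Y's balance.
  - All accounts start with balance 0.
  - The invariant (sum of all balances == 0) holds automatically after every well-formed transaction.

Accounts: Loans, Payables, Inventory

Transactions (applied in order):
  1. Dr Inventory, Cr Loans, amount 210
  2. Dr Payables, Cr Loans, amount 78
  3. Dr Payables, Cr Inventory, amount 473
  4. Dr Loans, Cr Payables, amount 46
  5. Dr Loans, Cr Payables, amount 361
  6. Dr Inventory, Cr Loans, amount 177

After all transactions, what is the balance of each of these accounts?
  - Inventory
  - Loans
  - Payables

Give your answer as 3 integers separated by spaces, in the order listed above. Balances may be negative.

After txn 1 (Dr Inventory, Cr Loans, amount 210): Inventory=210 Loans=-210
After txn 2 (Dr Payables, Cr Loans, amount 78): Inventory=210 Loans=-288 Payables=78
After txn 3 (Dr Payables, Cr Inventory, amount 473): Inventory=-263 Loans=-288 Payables=551
After txn 4 (Dr Loans, Cr Payables, amount 46): Inventory=-263 Loans=-242 Payables=505
After txn 5 (Dr Loans, Cr Payables, amount 361): Inventory=-263 Loans=119 Payables=144
After txn 6 (Dr Inventory, Cr Loans, amount 177): Inventory=-86 Loans=-58 Payables=144

Answer: -86 -58 144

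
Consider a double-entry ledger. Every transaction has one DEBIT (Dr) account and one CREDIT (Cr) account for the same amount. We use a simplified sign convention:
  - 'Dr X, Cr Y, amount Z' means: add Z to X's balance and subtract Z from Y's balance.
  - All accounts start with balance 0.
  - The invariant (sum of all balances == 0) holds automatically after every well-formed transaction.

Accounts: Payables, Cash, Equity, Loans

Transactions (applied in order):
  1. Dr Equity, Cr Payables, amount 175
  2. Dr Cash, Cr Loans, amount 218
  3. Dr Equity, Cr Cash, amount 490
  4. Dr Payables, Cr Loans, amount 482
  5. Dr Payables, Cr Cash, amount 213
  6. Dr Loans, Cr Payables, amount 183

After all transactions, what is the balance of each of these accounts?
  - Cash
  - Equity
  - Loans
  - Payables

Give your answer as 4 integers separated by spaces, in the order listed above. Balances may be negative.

Answer: -485 665 -517 337

Derivation:
After txn 1 (Dr Equity, Cr Payables, amount 175): Equity=175 Payables=-175
After txn 2 (Dr Cash, Cr Loans, amount 218): Cash=218 Equity=175 Loans=-218 Payables=-175
After txn 3 (Dr Equity, Cr Cash, amount 490): Cash=-272 Equity=665 Loans=-218 Payables=-175
After txn 4 (Dr Payables, Cr Loans, amount 482): Cash=-272 Equity=665 Loans=-700 Payables=307
After txn 5 (Dr Payables, Cr Cash, amount 213): Cash=-485 Equity=665 Loans=-700 Payables=520
After txn 6 (Dr Loans, Cr Payables, amount 183): Cash=-485 Equity=665 Loans=-517 Payables=337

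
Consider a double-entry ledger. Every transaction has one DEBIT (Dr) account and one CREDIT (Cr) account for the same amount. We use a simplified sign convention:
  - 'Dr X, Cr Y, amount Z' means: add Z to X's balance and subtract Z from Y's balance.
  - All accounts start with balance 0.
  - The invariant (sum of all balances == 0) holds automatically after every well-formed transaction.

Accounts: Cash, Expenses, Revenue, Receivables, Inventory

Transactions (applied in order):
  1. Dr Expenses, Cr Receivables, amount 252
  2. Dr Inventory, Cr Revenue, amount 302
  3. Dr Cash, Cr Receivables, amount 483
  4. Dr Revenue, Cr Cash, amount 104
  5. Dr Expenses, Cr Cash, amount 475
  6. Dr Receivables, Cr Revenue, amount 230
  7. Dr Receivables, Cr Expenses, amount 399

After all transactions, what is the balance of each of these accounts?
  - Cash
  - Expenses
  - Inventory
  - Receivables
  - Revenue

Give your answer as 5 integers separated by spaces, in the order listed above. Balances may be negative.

Answer: -96 328 302 -106 -428

Derivation:
After txn 1 (Dr Expenses, Cr Receivables, amount 252): Expenses=252 Receivables=-252
After txn 2 (Dr Inventory, Cr Revenue, amount 302): Expenses=252 Inventory=302 Receivables=-252 Revenue=-302
After txn 3 (Dr Cash, Cr Receivables, amount 483): Cash=483 Expenses=252 Inventory=302 Receivables=-735 Revenue=-302
After txn 4 (Dr Revenue, Cr Cash, amount 104): Cash=379 Expenses=252 Inventory=302 Receivables=-735 Revenue=-198
After txn 5 (Dr Expenses, Cr Cash, amount 475): Cash=-96 Expenses=727 Inventory=302 Receivables=-735 Revenue=-198
After txn 6 (Dr Receivables, Cr Revenue, amount 230): Cash=-96 Expenses=727 Inventory=302 Receivables=-505 Revenue=-428
After txn 7 (Dr Receivables, Cr Expenses, amount 399): Cash=-96 Expenses=328 Inventory=302 Receivables=-106 Revenue=-428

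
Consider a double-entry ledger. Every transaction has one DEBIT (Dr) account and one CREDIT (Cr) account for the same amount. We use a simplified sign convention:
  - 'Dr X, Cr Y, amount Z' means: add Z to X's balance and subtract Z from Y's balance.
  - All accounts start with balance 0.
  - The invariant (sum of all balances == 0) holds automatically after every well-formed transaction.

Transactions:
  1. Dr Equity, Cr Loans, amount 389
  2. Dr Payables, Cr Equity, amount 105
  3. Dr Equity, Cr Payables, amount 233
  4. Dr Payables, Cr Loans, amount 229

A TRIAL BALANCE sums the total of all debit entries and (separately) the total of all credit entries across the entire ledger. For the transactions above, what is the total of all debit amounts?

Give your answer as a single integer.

Txn 1: debit+=389
Txn 2: debit+=105
Txn 3: debit+=233
Txn 4: debit+=229
Total debits = 956

Answer: 956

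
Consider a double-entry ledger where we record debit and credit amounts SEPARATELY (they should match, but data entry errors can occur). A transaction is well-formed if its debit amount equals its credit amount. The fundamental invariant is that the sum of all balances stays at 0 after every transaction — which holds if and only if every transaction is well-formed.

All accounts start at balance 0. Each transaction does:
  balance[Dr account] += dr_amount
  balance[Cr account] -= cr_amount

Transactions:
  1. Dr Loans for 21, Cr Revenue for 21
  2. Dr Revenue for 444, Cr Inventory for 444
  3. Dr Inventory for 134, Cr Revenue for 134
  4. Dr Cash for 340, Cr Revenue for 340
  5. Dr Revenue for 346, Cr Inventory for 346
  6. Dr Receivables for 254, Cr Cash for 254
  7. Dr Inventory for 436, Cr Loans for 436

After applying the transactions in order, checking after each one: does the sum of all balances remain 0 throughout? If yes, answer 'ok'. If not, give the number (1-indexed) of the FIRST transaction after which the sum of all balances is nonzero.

Answer: ok

Derivation:
After txn 1: dr=21 cr=21 sum_balances=0
After txn 2: dr=444 cr=444 sum_balances=0
After txn 3: dr=134 cr=134 sum_balances=0
After txn 4: dr=340 cr=340 sum_balances=0
After txn 5: dr=346 cr=346 sum_balances=0
After txn 6: dr=254 cr=254 sum_balances=0
After txn 7: dr=436 cr=436 sum_balances=0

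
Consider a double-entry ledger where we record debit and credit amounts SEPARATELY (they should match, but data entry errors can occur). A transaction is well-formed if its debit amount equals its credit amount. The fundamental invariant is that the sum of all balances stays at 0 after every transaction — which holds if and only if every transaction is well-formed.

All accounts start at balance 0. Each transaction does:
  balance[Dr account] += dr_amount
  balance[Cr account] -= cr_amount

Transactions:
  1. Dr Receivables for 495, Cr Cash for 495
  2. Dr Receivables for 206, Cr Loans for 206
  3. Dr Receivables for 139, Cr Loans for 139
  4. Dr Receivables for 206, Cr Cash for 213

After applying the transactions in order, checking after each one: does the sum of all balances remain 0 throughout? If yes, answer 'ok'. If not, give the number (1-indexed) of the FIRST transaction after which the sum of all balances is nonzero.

After txn 1: dr=495 cr=495 sum_balances=0
After txn 2: dr=206 cr=206 sum_balances=0
After txn 3: dr=139 cr=139 sum_balances=0
After txn 4: dr=206 cr=213 sum_balances=-7

Answer: 4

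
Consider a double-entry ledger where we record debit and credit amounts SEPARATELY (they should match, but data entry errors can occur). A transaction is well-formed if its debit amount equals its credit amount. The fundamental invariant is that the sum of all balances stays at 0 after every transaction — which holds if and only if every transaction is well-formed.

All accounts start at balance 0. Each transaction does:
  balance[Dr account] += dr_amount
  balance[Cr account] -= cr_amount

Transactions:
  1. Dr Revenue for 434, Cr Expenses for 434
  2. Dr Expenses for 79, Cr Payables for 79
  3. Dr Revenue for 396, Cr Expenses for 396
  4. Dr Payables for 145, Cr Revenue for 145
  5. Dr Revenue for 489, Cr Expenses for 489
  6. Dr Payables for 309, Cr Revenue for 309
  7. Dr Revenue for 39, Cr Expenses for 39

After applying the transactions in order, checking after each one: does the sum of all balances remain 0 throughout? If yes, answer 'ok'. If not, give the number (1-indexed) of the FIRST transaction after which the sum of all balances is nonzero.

Answer: ok

Derivation:
After txn 1: dr=434 cr=434 sum_balances=0
After txn 2: dr=79 cr=79 sum_balances=0
After txn 3: dr=396 cr=396 sum_balances=0
After txn 4: dr=145 cr=145 sum_balances=0
After txn 5: dr=489 cr=489 sum_balances=0
After txn 6: dr=309 cr=309 sum_balances=0
After txn 7: dr=39 cr=39 sum_balances=0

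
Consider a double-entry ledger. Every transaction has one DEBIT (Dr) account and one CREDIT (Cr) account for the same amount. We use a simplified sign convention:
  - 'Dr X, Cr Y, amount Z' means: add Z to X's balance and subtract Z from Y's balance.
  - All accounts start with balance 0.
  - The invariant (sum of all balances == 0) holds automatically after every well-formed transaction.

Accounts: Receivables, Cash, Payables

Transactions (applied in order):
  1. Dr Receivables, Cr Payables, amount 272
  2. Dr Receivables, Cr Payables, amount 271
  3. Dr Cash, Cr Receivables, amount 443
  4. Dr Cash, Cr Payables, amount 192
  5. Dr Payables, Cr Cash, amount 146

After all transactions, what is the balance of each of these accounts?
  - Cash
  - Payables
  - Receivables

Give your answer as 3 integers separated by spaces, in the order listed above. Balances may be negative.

Answer: 489 -589 100

Derivation:
After txn 1 (Dr Receivables, Cr Payables, amount 272): Payables=-272 Receivables=272
After txn 2 (Dr Receivables, Cr Payables, amount 271): Payables=-543 Receivables=543
After txn 3 (Dr Cash, Cr Receivables, amount 443): Cash=443 Payables=-543 Receivables=100
After txn 4 (Dr Cash, Cr Payables, amount 192): Cash=635 Payables=-735 Receivables=100
After txn 5 (Dr Payables, Cr Cash, amount 146): Cash=489 Payables=-589 Receivables=100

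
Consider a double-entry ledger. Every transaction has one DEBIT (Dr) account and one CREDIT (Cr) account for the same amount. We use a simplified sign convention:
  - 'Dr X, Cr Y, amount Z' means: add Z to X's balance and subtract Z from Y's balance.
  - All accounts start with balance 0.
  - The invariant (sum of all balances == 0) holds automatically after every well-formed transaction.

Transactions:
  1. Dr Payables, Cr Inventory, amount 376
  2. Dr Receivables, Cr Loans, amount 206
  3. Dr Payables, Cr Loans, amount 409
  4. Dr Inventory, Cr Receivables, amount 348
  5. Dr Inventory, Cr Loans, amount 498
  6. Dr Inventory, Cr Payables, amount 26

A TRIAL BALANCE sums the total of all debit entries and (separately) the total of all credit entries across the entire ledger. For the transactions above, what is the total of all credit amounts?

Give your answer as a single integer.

Answer: 1863

Derivation:
Txn 1: credit+=376
Txn 2: credit+=206
Txn 3: credit+=409
Txn 4: credit+=348
Txn 5: credit+=498
Txn 6: credit+=26
Total credits = 1863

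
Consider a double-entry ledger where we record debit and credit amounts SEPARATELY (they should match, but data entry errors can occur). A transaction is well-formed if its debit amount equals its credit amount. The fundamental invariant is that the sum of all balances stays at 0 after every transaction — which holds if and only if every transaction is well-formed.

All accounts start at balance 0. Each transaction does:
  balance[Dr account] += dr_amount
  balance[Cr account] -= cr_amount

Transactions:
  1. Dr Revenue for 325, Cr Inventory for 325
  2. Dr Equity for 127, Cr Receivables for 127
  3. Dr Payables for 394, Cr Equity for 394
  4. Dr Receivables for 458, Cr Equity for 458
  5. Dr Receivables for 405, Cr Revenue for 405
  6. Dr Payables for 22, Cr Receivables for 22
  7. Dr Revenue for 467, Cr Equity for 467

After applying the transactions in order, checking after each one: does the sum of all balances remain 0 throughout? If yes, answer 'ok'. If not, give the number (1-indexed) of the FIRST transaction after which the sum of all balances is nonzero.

After txn 1: dr=325 cr=325 sum_balances=0
After txn 2: dr=127 cr=127 sum_balances=0
After txn 3: dr=394 cr=394 sum_balances=0
After txn 4: dr=458 cr=458 sum_balances=0
After txn 5: dr=405 cr=405 sum_balances=0
After txn 6: dr=22 cr=22 sum_balances=0
After txn 7: dr=467 cr=467 sum_balances=0

Answer: ok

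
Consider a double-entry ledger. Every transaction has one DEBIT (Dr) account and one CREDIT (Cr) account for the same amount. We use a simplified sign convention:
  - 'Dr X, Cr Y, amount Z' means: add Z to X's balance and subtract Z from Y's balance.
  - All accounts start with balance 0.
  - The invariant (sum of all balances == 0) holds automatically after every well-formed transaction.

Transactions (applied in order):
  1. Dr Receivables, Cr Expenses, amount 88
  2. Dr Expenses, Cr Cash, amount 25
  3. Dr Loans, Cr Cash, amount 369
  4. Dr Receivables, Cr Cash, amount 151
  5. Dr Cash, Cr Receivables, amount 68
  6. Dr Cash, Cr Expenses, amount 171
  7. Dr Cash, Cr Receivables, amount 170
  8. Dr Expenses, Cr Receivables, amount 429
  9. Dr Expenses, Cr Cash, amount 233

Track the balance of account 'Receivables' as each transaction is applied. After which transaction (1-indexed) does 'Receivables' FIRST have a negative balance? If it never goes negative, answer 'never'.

After txn 1: Receivables=88
After txn 2: Receivables=88
After txn 3: Receivables=88
After txn 4: Receivables=239
After txn 5: Receivables=171
After txn 6: Receivables=171
After txn 7: Receivables=1
After txn 8: Receivables=-428

Answer: 8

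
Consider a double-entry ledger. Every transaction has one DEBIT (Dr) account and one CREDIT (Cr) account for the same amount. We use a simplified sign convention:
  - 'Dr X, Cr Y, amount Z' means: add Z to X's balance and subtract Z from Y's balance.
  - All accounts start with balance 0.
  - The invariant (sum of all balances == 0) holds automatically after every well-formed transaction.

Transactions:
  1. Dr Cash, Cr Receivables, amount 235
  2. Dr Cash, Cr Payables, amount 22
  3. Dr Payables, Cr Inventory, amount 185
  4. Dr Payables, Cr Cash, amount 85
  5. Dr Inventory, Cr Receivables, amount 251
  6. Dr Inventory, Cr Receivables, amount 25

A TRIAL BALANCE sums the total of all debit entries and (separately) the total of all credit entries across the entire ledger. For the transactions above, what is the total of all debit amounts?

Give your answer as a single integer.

Txn 1: debit+=235
Txn 2: debit+=22
Txn 3: debit+=185
Txn 4: debit+=85
Txn 5: debit+=251
Txn 6: debit+=25
Total debits = 803

Answer: 803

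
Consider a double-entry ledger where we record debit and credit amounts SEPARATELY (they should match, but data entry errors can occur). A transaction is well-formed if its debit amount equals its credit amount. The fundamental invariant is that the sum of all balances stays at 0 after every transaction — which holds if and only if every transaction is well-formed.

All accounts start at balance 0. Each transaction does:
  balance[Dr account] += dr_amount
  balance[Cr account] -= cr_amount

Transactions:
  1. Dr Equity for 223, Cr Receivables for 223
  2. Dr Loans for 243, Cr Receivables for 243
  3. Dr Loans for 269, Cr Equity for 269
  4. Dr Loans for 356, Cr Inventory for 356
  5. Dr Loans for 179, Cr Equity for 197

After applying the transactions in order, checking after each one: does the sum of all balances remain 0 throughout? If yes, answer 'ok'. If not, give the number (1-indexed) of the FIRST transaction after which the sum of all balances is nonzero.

After txn 1: dr=223 cr=223 sum_balances=0
After txn 2: dr=243 cr=243 sum_balances=0
After txn 3: dr=269 cr=269 sum_balances=0
After txn 4: dr=356 cr=356 sum_balances=0
After txn 5: dr=179 cr=197 sum_balances=-18

Answer: 5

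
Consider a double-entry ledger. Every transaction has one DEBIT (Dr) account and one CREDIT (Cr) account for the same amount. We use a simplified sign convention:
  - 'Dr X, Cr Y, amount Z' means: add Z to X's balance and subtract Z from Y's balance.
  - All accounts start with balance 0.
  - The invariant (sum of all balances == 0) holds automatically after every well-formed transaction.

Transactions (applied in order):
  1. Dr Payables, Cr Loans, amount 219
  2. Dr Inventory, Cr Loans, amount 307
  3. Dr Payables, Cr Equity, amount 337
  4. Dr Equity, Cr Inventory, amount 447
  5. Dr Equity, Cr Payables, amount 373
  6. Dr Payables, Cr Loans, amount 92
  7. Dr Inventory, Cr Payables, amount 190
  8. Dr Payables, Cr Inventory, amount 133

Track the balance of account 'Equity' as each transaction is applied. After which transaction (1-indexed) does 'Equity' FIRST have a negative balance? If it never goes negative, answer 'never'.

Answer: 3

Derivation:
After txn 1: Equity=0
After txn 2: Equity=0
After txn 3: Equity=-337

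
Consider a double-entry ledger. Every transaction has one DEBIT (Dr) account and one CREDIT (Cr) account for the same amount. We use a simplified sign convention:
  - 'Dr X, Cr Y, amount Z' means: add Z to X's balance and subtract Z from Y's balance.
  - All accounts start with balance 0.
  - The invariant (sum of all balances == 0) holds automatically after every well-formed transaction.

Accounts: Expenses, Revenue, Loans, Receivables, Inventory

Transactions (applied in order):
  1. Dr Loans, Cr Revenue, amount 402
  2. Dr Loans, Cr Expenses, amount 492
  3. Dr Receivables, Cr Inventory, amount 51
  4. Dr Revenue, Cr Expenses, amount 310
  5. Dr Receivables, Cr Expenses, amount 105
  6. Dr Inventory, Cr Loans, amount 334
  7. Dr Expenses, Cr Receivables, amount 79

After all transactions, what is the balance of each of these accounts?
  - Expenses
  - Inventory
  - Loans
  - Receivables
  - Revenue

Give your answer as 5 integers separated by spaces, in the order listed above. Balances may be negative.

Answer: -828 283 560 77 -92

Derivation:
After txn 1 (Dr Loans, Cr Revenue, amount 402): Loans=402 Revenue=-402
After txn 2 (Dr Loans, Cr Expenses, amount 492): Expenses=-492 Loans=894 Revenue=-402
After txn 3 (Dr Receivables, Cr Inventory, amount 51): Expenses=-492 Inventory=-51 Loans=894 Receivables=51 Revenue=-402
After txn 4 (Dr Revenue, Cr Expenses, amount 310): Expenses=-802 Inventory=-51 Loans=894 Receivables=51 Revenue=-92
After txn 5 (Dr Receivables, Cr Expenses, amount 105): Expenses=-907 Inventory=-51 Loans=894 Receivables=156 Revenue=-92
After txn 6 (Dr Inventory, Cr Loans, amount 334): Expenses=-907 Inventory=283 Loans=560 Receivables=156 Revenue=-92
After txn 7 (Dr Expenses, Cr Receivables, amount 79): Expenses=-828 Inventory=283 Loans=560 Receivables=77 Revenue=-92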